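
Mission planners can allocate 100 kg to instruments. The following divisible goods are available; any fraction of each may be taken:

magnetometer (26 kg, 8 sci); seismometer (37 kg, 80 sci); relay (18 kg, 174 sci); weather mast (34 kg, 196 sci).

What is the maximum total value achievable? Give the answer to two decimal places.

453.38

Take in order of value per unit:
- relay (174/18 per unit): all 18 → value 174, running total 174.00
- weather mast (196/34 per unit): all 34 → value 196, running total 370.00
- seismometer (80/37 per unit): all 37 → value 80, running total 450.00
- magnetometer (8/26 per unit): 11 of 26 → value 11×8/26 = 3.3846, running total 453.38
Total 453.38.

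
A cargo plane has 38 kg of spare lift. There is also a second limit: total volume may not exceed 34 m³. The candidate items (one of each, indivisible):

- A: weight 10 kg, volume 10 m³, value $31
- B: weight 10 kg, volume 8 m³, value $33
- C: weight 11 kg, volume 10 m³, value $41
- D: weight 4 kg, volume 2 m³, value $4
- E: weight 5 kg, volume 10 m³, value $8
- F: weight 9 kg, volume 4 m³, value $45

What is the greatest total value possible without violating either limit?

Feasible sets respecting both limits:
- B+C+E+F: weight 35, volume 32, value 127
- A+C+E+F: weight 35, volume 34, value 125
- B+C+D+F: weight 34, volume 24, value 123
- A+C+D+F: weight 34, volume 26, value 121
Best: $127.

$127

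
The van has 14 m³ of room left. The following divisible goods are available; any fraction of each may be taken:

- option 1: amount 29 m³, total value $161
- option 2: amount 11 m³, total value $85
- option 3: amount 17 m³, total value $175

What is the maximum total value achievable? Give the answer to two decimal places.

144.12

Take in order of value per unit:
- option 3 (175/17 per unit): 14 of 17 → value 14×175/17 = 144.1176, running total 144.12
Total 144.12.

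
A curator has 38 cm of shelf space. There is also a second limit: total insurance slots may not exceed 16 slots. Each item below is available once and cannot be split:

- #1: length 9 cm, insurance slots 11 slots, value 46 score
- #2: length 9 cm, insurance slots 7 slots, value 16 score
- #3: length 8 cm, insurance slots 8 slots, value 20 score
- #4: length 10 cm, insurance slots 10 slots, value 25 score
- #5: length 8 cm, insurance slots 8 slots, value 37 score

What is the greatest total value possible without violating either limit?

Feasible sets respecting both limits:
- #3+#5: length 16, insurance slots 16, value 57
- #2+#5: length 17, insurance slots 15, value 53
- #1: length 9, insurance slots 11, value 46
Best: 57 score.

57 score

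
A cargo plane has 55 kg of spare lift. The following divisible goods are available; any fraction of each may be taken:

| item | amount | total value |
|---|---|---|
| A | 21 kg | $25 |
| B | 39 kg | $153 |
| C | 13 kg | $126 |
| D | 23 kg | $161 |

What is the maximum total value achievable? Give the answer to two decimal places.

361.54

Take in order of value per unit:
- C (126/13 per unit): all 13 → value 126, running total 126.00
- D (161/23 per unit): all 23 → value 161, running total 287.00
- B (153/39 per unit): 19 of 39 → value 19×153/39 = 74.5385, running total 361.54
Total 361.54.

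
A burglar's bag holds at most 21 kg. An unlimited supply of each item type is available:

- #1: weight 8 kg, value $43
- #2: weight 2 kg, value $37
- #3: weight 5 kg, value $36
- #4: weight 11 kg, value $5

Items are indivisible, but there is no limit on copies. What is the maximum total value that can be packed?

$370

Best value-per-unit is #2 at 37/2, and filling with it alone uses weight 10×2=20. No mix of the others beats 10×37 = 370.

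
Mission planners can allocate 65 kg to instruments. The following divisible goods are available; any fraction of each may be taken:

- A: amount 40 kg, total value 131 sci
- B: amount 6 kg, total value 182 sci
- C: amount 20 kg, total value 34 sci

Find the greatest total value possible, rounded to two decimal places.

345.30

Take in order of value per unit:
- B (182/6 per unit): all 6 → value 182, running total 182.00
- A (131/40 per unit): all 40 → value 131, running total 313.00
- C (34/20 per unit): 19 of 20 → value 19×34/20 = 32.3000, running total 345.30
Total 345.30.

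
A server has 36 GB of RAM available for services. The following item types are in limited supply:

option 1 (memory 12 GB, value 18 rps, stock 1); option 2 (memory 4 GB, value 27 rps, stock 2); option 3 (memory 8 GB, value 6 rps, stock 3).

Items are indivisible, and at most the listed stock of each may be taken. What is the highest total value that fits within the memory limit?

Best selections within memory 36 and stock limits:
- 1×option 1 + 2×option 2 + 2×option 3: memory 36, value 84
- 1×option 1 + 2×option 2 + 1×option 3: memory 28, value 78
- 1×option 1 + 2×option 2: memory 20, value 72
- 2×option 2 + 3×option 3: memory 32, value 72
Best: 84 rps.

84 rps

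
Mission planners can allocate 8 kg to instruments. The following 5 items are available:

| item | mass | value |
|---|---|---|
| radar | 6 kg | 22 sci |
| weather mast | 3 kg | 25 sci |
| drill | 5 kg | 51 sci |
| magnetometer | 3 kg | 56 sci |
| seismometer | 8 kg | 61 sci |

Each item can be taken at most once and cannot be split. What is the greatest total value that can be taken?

Check high-value combinations within 8 kg:
- drill+magnetometer: mass 5+3=8, value 51+56=107
- weather mast+magnetometer: mass 3+3=6, value 25+56=81
- weather mast+drill: mass 3+5=8, value 25+51=76
- seismometer: mass 8, value 61
- magnetometer: mass 3, value 56
Best: 107 sci.

107 sci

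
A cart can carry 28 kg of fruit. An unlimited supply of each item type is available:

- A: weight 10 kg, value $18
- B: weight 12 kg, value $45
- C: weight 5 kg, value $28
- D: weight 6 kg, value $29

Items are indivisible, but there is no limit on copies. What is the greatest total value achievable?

$143

Best value-per-unit is C at 28/5; filling with it alone gives 5×28 = 140.
Optimal mix: 2×C + 3×D → weight 28, value 143.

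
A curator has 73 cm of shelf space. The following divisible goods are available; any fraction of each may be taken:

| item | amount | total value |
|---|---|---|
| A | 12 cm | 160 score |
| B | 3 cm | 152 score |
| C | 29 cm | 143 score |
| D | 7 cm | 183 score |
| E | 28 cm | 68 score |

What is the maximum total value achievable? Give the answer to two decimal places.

Take in order of value per unit:
- B (152/3 per unit): all 3 → value 152, running total 152.00
- D (183/7 per unit): all 7 → value 183, running total 335.00
- A (160/12 per unit): all 12 → value 160, running total 495.00
- C (143/29 per unit): all 29 → value 143, running total 638.00
- E (68/28 per unit): 22 of 28 → value 22×68/28 = 53.4286, running total 691.43
Total 691.43.

691.43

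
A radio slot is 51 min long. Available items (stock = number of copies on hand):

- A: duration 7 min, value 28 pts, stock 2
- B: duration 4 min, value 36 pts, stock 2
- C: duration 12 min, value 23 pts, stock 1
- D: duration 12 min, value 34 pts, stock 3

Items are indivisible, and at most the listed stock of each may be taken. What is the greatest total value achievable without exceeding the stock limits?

202 pts

Top feasible selections:
- 1×A + 2×B + 3×D: duration 51, value 202
- 2×A + 2×B + 2×D: duration 46, value 196
- 1×A + 2×B + 1×C + 2×D: duration 51, value 191
Best: 202 pts.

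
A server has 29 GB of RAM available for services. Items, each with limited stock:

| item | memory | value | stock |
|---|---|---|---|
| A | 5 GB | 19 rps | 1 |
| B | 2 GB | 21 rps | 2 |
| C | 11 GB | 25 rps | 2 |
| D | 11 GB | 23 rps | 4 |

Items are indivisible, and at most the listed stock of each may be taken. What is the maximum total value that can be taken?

Best selections within memory 29 and stock limits:
- 2×B + 2×C: memory 26, value 92
- 2×B + 1×C + 1×D: memory 26, value 90
Best: 92 rps.

92 rps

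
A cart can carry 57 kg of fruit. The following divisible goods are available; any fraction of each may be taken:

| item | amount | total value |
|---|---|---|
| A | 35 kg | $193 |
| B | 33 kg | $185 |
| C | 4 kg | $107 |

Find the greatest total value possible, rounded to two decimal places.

402.29

Take in order of value per unit:
- C (107/4 per unit): all 4 → value 107, running total 107.00
- B (185/33 per unit): all 33 → value 185, running total 292.00
- A (193/35 per unit): 20 of 35 → value 20×193/35 = 110.2857, running total 402.29
Total 402.29.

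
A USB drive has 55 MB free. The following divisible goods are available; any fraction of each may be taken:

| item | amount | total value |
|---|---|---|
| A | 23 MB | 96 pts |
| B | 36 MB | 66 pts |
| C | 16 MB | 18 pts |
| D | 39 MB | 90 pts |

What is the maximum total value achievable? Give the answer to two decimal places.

Take in order of value per unit:
- A (96/23 per unit): all 23 → value 96, running total 96.00
- D (90/39 per unit): 32 of 39 → value 32×90/39 = 73.8462, running total 169.85
Total 169.85.

169.85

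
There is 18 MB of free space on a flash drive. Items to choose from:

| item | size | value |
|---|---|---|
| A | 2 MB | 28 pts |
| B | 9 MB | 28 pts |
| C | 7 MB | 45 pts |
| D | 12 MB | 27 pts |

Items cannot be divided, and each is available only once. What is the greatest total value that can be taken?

101 pts

Check high-value combinations within 18 MB:
- A+B+C: size 2+9+7=18, value 28+28+45=101
- A+C: size 2+7=9, value 28+45=73
- B+C: size 9+7=16, value 28+45=73
- A+B: size 2+9=11, value 28+28=56
Best: 101 pts.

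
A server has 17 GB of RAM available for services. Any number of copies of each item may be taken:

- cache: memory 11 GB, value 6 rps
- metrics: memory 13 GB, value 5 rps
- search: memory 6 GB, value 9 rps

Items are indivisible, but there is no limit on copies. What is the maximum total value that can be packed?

18 rps

Best value-per-unit is search at 9/6, and filling with it alone uses memory 2×6=12. No mix of the others beats 2×9 = 18.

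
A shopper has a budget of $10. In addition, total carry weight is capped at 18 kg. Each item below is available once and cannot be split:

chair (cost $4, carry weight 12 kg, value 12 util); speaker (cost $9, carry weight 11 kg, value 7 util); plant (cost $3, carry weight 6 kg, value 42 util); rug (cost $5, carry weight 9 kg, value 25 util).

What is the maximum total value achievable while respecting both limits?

67 util

Feasible sets respecting both limits:
- plant+rug: cost 8, carry weight 15, value 67
- chair+plant: cost 7, carry weight 18, value 54
- plant: cost 3, carry weight 6, value 42
Best: 67 util.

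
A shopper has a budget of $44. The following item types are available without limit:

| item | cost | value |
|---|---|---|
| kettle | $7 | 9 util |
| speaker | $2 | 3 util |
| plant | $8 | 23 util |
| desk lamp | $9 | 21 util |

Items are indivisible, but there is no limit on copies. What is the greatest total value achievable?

Best value-per-unit is plant at 23/8; filling with it alone gives 5×23 = 115.
Optimal mix: 2×speaker + 5×plant → cost 44, value 121.

121 util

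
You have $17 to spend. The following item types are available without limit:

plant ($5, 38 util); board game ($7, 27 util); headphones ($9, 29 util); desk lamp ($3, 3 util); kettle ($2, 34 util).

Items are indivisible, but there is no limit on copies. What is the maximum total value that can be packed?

Best value-per-unit is kettle at 34/2, and filling with it alone uses cost 8×2=16. No mix of the others beats 8×34 = 272.

272 util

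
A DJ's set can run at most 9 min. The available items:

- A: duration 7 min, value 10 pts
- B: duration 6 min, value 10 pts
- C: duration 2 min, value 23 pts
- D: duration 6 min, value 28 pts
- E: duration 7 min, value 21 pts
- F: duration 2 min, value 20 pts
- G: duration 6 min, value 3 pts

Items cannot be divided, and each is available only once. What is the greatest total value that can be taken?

Check high-value combinations within 9 min:
- C+D: duration 2+6=8, value 23+28=51
- D+F: duration 6+2=8, value 28+20=48
- C+E: duration 2+7=9, value 23+21=44
- C+F: duration 2+2=4, value 23+20=43
- E+F: duration 7+2=9, value 21+20=41
Best: 51 pts.

51 pts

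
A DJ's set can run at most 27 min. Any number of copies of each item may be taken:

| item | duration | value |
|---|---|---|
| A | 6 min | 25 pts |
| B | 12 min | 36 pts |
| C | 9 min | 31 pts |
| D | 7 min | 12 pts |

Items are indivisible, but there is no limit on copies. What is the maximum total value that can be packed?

106 pts

Best value-per-unit is A at 25/6; filling with it alone gives 4×25 = 100.
Optimal mix: 3×A + 1×C → duration 27, value 106.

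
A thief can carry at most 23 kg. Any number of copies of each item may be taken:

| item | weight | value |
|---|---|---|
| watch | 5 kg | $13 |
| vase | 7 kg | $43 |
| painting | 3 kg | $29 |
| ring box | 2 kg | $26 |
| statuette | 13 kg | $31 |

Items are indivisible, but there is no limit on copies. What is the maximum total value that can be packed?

Best value-per-unit is ring box at 26/2; filling with it alone gives 11×26 = 286.
Optimal mix: 1×painting + 10×ring box → weight 23, value 289.

$289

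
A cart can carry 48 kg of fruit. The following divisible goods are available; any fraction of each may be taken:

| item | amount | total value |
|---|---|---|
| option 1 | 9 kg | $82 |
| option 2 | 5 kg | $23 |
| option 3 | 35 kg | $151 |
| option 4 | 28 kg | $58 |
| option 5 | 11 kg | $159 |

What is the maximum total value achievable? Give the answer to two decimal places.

363.23

Take in order of value per unit:
- option 5 (159/11 per unit): all 11 → value 159, running total 159.00
- option 1 (82/9 per unit): all 9 → value 82, running total 241.00
- option 2 (23/5 per unit): all 5 → value 23, running total 264.00
- option 3 (151/35 per unit): 23 of 35 → value 23×151/35 = 99.2286, running total 363.23
Total 363.23.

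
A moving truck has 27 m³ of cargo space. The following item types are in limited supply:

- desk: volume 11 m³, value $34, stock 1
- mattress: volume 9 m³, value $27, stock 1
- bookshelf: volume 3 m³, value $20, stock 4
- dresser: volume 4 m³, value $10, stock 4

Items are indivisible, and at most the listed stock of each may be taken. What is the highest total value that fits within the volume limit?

$124

Best selections within volume 27 and stock limits:
- 1×desk + 4×bookshelf + 1×dresser: volume 27, value 124
- 1×mattress + 4×bookshelf + 1×dresser: volume 25, value 117
Best: $124.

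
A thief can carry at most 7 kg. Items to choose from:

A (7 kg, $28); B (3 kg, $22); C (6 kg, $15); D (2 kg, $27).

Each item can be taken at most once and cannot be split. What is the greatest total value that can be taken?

$49

Check high-value combinations within 7 kg:
- B+D: weight 3+2=5, value 22+27=49
- A: weight 7, value 28
- D: weight 2, value 27
- B: weight 3, value 22
Best: $49.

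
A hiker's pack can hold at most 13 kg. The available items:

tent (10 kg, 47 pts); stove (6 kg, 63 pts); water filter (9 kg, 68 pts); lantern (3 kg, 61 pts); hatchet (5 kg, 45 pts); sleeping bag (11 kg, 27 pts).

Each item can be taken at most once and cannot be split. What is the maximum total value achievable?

This is a 0/1 knapsack; check combinations near the capacity.
- water filter+lantern: weight 9+3=12, value 68+61=129
- stove+lantern: weight 6+3=9, value 63+61=124
- stove+hatchet: weight 6+5=11, value 63+45=108
- tent+lantern: weight 10+3=13, value 47+61=108
- lantern+hatchet: weight 3+5=8, value 61+45=106
Best: 129 pts.

129 pts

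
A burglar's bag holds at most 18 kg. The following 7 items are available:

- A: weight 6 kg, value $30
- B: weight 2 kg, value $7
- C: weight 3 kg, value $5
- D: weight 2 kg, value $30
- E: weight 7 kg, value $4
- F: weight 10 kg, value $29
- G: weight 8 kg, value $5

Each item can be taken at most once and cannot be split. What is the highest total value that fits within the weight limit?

Check high-value combinations within 18 kg:
- A+D+F: weight 6+2+10=18, value 30+30+29=89
- A+B+C+D: weight 6+2+3+2=13, value 30+7+5+30=72
- A+B+D+G: weight 6+2+2+8=18, value 30+7+30+5=72
- A+B+D+E: weight 6+2+2+7=17, value 30+7+30+4=71
- B+C+D+F: weight 2+3+2+10=17, value 7+5+30+29=71
Best: $89.

$89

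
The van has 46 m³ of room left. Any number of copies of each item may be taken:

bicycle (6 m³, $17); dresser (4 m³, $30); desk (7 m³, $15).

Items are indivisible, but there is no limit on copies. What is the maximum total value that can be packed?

Best value-per-unit is dresser at 30/4, and filling with it alone uses volume 11×4=44. No mix of the others beats 11×30 = 330.

$330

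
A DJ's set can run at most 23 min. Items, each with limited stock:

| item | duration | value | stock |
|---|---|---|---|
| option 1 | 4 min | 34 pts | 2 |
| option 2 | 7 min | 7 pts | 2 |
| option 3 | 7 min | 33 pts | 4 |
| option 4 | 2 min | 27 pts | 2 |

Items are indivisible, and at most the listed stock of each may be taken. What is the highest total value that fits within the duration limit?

Best selections within duration 23 and stock limits:
- 2×option 1 + 1×option 3 + 2×option 4: duration 19, value 155
- 1×option 1 + 2×option 3 + 2×option 4: duration 22, value 154
- 2×option 1 + 2×option 3: duration 22, value 134
Best: 155 pts.

155 pts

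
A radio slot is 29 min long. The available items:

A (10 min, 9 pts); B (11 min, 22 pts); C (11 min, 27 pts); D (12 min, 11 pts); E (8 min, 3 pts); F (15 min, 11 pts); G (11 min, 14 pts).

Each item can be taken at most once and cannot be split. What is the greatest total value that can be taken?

Check high-value combinations within 29 min:
- B+C: duration 11+11=22, value 22+27=49
- C+G: duration 11+11=22, value 27+14=41
- A+C+E: duration 10+11+8=29, value 9+27+3=39
Best: 49 pts.

49 pts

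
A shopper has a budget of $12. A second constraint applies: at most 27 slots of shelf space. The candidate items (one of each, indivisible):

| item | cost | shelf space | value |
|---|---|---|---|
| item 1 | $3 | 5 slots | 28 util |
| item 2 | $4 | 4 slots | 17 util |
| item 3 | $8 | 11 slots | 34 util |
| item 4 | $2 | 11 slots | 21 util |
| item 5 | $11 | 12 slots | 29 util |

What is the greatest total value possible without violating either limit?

66 util

Feasible sets respecting both limits:
- item 1+item 2+item 4: cost 9, shelf space 20, value 66
- item 1+item 3: cost 11, shelf space 16, value 62
- item 3+item 4: cost 10, shelf space 22, value 55
Best: 66 util.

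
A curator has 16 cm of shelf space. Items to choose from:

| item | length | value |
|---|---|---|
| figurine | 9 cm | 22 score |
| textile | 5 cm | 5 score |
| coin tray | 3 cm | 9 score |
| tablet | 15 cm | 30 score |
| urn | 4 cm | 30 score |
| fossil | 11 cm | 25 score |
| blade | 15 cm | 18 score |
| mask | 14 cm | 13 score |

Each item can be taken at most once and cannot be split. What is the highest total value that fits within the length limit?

61 score

Check high-value combinations within 16 cm:
- figurine+coin tray+urn: length 9+3+4=16, value 22+9+30=61
- urn+fossil: length 4+11=15, value 30+25=55
- figurine+urn: length 9+4=13, value 22+30=52
- textile+coin tray+urn: length 5+3+4=12, value 5+9+30=44
Best: 61 score.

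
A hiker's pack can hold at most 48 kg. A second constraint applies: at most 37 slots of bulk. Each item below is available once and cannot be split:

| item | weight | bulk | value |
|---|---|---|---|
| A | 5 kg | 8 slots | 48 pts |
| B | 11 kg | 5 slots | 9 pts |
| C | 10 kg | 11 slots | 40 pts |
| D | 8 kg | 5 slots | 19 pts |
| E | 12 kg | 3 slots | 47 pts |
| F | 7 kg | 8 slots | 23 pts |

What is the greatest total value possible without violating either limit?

177 pts

Feasible sets respecting both limits:
- A+C+D+E+F: weight 42, bulk 35, value 177
- A+B+C+E+F: weight 45, bulk 35, value 167
- A+B+C+D+E: weight 46, bulk 32, value 163
- A+C+E+F: weight 34, bulk 30, value 158
Best: 177 pts.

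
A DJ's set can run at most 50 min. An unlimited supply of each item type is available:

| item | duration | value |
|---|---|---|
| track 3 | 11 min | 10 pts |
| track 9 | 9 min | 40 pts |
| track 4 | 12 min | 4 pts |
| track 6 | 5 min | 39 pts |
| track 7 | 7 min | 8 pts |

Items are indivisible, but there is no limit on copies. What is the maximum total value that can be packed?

390 pts

Best value-per-unit is track 6 at 39/5, and filling with it alone uses duration 10×5=50. No mix of the others beats 10×39 = 390.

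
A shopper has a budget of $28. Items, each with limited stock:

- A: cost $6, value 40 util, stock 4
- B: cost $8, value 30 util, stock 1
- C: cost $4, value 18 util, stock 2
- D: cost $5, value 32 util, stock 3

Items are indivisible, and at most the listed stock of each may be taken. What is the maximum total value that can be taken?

Top feasible selections:
- 3×A + 2×D: cost 28, value 184
- 4×A + 1×C: cost 28, value 178
- 2×A + 3×D: cost 27, value 176
Best: 184 util.

184 util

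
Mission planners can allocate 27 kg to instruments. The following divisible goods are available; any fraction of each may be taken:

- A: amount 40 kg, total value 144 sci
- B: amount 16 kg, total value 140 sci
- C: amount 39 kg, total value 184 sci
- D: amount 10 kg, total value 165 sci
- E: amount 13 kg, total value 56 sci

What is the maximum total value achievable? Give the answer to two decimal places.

309.72

Take in order of value per unit:
- D (165/10 per unit): all 10 → value 165, running total 165.00
- B (140/16 per unit): all 16 → value 140, running total 305.00
- C (184/39 per unit): 1 of 39 → value 1×184/39 = 4.7179, running total 309.72
Total 309.72.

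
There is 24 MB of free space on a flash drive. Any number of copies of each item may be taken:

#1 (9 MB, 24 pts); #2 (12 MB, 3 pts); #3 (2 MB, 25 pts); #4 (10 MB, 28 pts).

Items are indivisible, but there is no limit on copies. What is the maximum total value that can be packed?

300 pts

Best value-per-unit is #3 at 25/2, and filling with it alone uses size 12×2=24. No mix of the others beats 12×25 = 300.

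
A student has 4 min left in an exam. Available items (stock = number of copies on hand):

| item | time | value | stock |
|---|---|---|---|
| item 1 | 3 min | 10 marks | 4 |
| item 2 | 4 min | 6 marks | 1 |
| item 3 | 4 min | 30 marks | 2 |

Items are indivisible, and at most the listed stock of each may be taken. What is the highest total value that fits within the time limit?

30 marks

Best selections within time 4 and stock limits:
- 1×item 3: time 4, value 30
- 1×item 1: time 3, value 10
- 1×item 2: time 4, value 6
Best: 30 marks.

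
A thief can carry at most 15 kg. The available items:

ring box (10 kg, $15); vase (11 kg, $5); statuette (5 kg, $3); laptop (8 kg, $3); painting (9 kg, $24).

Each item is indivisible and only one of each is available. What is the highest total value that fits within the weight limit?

Check high-value combinations within 15 kg:
- statuette+painting: weight 5+9=14, value 3+24=27
- painting: weight 9, value 24
- ring box+statuette: weight 10+5=15, value 15+3=18
Best: $27.

$27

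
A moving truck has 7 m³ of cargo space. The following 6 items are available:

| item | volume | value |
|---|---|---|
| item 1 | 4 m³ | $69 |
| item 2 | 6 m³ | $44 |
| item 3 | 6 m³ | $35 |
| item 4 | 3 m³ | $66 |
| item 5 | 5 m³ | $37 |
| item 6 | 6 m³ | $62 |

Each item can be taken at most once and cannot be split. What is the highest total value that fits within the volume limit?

$135

Check high-value combinations within 7 m³:
- item 1+item 4: volume 4+3=7, value 69+66=135
- item 1: volume 4, value 69
- item 4: volume 3, value 66
Best: $135.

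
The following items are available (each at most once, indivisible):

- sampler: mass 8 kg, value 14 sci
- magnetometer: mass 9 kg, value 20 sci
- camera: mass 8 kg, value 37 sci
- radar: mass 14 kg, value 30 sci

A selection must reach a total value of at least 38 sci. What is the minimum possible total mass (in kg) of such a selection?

Subsets with value ≥ 38, sorted by total mass:
- sampler+camera: mass 16, value 51
- magnetometer+camera: mass 17, value 57
- camera+radar: mass 22, value 67
- sampler+radar: mass 22, value 44
Minimum mass: 16 kg.

16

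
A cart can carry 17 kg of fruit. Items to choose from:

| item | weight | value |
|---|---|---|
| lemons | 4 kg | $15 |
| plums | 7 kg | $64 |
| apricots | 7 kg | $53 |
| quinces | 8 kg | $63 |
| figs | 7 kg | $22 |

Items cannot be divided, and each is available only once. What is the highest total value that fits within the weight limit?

This is a 0/1 knapsack; check combinations near the capacity.
- plums+quinces: weight 7+8=15, value 64+63=127
- plums+apricots: weight 7+7=14, value 64+53=117
- apricots+quinces: weight 7+8=15, value 53+63=116
- plums+figs: weight 7+7=14, value 64+22=86
- quinces+figs: weight 8+7=15, value 63+22=85
Best: $127.

$127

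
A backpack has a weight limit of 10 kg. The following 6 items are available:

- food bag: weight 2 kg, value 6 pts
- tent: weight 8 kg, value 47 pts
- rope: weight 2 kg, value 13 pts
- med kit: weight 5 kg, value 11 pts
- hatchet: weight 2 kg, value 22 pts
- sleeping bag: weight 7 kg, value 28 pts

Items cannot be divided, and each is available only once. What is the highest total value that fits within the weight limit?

Check high-value combinations within 10 kg:
- tent+hatchet: weight 8+2=10, value 47+22=69
- tent+rope: weight 8+2=10, value 47+13=60
- food bag+tent: weight 2+8=10, value 6+47=53
- hatchet+sleeping bag: weight 2+7=9, value 22+28=50
Best: 69 pts.

69 pts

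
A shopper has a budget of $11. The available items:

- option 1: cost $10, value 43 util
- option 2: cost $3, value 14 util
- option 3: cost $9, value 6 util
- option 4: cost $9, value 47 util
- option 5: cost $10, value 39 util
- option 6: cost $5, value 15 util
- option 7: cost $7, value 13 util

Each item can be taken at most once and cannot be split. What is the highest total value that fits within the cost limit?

Check high-value combinations within $11:
- option 4: cost 9, value 47
- option 1: cost 10, value 43
- option 5: cost 10, value 39
- option 2+option 6: cost 3+5=8, value 14+15=29
Best: 47 util.

47 util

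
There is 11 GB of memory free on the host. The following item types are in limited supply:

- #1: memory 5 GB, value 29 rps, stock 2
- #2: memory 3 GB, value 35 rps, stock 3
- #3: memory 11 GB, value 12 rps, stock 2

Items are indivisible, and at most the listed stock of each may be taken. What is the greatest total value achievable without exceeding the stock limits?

105 rps

Top feasible selections:
- 3×#2: memory 9, value 105
- 1×#1 + 2×#2: memory 11, value 99
- 2×#2: memory 6, value 70
- 1×#1 + 1×#2: memory 8, value 64
Best: 105 rps.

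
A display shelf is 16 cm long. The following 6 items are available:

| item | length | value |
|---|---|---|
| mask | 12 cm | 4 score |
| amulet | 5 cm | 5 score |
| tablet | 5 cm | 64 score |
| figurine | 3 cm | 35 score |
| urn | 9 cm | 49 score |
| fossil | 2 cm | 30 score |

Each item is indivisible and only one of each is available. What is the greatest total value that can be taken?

Check high-value combinations within 16 cm:
- tablet+urn+fossil: length 5+9+2=16, value 64+49+30=143
- amulet+tablet+figurine+fossil: length 5+5+3+2=15, value 5+64+35+30=134
- tablet+figurine+fossil: length 5+3+2=10, value 64+35+30=129
- figurine+urn+fossil: length 3+9+2=14, value 35+49+30=114
Best: 143 score.

143 score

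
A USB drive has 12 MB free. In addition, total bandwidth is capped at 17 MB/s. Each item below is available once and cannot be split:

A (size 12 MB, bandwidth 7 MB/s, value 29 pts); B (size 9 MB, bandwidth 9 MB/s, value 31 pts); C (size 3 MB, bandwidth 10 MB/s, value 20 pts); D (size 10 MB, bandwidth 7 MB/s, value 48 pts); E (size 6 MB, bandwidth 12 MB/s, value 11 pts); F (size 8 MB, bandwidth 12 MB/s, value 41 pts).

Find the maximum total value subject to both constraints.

Feasible sets respecting both limits:
- D: size 10, bandwidth 7, value 48
- F: size 8, bandwidth 12, value 41
- B: size 9, bandwidth 9, value 31
- A: size 12, bandwidth 7, value 29
Best: 48 pts.

48 pts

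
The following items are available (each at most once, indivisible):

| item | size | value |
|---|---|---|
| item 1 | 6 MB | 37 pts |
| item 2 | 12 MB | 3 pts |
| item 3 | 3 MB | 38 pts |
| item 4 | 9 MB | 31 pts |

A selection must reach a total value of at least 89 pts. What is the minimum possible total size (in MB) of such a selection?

Subsets with value ≥ 89, sorted by total size:
- item 1+item 3+item 4: size 18, value 106
- item 1+item 2+item 3+item 4: size 30, value 109
Minimum size: 18 MB.

18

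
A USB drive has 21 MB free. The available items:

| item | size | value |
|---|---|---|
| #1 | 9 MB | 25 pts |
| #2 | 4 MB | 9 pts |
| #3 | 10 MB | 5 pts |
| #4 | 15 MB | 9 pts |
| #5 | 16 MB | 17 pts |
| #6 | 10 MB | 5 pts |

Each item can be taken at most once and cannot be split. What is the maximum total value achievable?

Check high-value combinations within 21 MB:
- #1+#2: size 9+4=13, value 25+9=34
- #1+#3: size 9+10=19, value 25+5=30
- #1+#6: size 9+10=19, value 25+5=30
- #2+#5: size 4+16=20, value 9+17=26
Best: 34 pts.

34 pts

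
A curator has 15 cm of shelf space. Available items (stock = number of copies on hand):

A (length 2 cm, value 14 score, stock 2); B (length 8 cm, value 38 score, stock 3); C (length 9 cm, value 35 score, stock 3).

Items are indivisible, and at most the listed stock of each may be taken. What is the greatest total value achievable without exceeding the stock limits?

Top feasible selections:
- 2×A + 1×B: length 12, value 66
- 2×A + 1×C: length 13, value 63
- 1×A + 1×B: length 10, value 52
- 1×A + 1×C: length 11, value 49
Best: 66 score.

66 score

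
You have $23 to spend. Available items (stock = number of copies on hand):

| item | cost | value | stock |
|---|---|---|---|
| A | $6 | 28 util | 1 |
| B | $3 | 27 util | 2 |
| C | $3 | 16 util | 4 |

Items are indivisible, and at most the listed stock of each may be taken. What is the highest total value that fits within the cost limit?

Top feasible selections:
- 1×A + 2×B + 3×C: cost 21, value 130
- 1×A + 1×B + 4×C: cost 21, value 119
- 2×B + 4×C: cost 18, value 118
Best: 130 util.

130 util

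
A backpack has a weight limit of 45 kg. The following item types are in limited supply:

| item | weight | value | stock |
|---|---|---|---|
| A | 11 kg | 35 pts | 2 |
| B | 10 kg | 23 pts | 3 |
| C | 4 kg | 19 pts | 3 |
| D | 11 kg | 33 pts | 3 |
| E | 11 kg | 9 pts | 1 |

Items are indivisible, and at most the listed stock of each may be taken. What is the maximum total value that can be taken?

160 pts

Top feasible selections:
- 2×A + 3×C + 1×D: weight 45, value 160
- 1×A + 3×C + 2×D: weight 45, value 158
Best: 160 pts.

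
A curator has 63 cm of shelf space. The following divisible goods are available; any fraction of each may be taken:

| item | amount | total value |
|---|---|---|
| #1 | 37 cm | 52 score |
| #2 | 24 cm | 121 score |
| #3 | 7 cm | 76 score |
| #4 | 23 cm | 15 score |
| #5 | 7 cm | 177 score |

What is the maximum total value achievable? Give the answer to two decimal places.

409.14

Take in order of value per unit:
- #5 (177/7 per unit): all 7 → value 177, running total 177.00
- #3 (76/7 per unit): all 7 → value 76, running total 253.00
- #2 (121/24 per unit): all 24 → value 121, running total 374.00
- #1 (52/37 per unit): 25 of 37 → value 25×52/37 = 35.1351, running total 409.14
Total 409.14.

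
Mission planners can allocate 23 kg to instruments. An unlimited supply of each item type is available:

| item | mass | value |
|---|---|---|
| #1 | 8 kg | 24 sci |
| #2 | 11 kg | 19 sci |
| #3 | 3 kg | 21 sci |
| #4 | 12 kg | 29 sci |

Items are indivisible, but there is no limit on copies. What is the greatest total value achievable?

147 sci

Best value-per-unit is #3 at 21/3, and filling with it alone uses mass 7×3=21. No mix of the others beats 7×21 = 147.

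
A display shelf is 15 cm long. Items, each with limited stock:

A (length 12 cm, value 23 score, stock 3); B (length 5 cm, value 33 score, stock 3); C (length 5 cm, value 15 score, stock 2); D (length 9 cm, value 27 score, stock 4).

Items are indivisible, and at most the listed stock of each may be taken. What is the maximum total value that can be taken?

Top feasible selections:
- 3×B: length 15, value 99
- 2×B + 1×C: length 15, value 81
Best: 99 score.

99 score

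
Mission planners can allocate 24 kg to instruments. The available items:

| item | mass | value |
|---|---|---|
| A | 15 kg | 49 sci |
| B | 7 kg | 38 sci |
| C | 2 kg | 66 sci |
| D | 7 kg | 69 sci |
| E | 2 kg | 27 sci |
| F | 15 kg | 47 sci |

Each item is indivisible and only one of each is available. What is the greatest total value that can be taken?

200 sci

This is a 0/1 knapsack; check combinations near the capacity.
- B+C+D+E: mass 7+2+7+2=18, value 38+66+69+27=200
- A+C+D: mass 15+2+7=24, value 49+66+69=184
- C+D+F: mass 2+7+15=24, value 66+69+47=182
- B+C+D: mass 7+2+7=16, value 38+66+69=173
Best: 200 sci.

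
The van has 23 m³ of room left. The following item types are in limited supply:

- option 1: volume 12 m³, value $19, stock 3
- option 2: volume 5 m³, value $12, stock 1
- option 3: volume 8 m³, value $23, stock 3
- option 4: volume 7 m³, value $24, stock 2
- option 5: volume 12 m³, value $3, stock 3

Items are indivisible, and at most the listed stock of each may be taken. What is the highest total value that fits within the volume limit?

$71

Best selections within volume 23 and stock limits:
- 1×option 3 + 2×option 4: volume 22, value 71
- 2×option 3 + 1×option 4: volume 23, value 70
- 1×option 2 + 2×option 4: volume 19, value 60
- 1×option 2 + 1×option 3 + 1×option 4: volume 20, value 59
Best: $71.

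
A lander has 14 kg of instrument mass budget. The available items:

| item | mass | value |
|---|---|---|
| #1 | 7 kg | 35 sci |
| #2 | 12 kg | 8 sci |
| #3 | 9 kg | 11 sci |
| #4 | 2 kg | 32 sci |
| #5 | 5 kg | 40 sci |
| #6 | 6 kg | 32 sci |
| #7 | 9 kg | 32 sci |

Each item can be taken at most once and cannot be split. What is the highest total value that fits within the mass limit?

107 sci

Check high-value combinations within 14 kg:
- #1+#4+#5: mass 7+2+5=14, value 35+32+40=107
- #4+#5+#6: mass 2+5+6=13, value 32+40+32=104
- #1+#5: mass 7+5=12, value 35+40=75
- #4+#5: mass 2+5=7, value 32+40=72
Best: 107 sci.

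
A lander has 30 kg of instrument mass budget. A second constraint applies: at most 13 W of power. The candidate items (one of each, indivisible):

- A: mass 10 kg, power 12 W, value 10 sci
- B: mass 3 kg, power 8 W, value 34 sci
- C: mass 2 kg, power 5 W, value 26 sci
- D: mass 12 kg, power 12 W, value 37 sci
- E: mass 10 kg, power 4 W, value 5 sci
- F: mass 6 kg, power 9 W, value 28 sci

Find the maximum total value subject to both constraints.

60 sci

Feasible sets respecting both limits:
- B+C: mass 5, power 13, value 60
- B+E: mass 13, power 12, value 39
- D: mass 12, power 12, value 37
- B: mass 3, power 8, value 34
Best: 60 sci.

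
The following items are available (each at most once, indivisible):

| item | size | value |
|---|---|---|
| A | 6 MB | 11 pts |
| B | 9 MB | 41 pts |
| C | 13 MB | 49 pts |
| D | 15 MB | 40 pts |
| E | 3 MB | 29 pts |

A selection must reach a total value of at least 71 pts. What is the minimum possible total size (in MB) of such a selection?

16

Subsets with value ≥ 71, sorted by total size:
- C+E: size 16, value 78
- A+B+E: size 18, value 81
- B+C: size 22, value 90
- A+C+E: size 22, value 89
Minimum size: 16 MB.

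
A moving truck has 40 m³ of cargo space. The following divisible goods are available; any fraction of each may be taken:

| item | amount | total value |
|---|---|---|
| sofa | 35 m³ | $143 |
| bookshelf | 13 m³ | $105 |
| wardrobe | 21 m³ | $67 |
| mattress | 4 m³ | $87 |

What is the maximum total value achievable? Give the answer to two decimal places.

Take in order of value per unit:
- mattress (87/4 per unit): all 4 → value 87, running total 87.00
- bookshelf (105/13 per unit): all 13 → value 105, running total 192.00
- sofa (143/35 per unit): 23 of 35 → value 23×143/35 = 93.9714, running total 285.97
Total 285.97.

285.97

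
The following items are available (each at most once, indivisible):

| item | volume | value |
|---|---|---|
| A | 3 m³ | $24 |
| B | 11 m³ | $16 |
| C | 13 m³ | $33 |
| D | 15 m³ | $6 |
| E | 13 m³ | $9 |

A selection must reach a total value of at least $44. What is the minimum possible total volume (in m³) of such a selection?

16

Subsets with value ≥ 44, sorted by total volume:
- A+C: volume 16, value 57
- B+C: volume 24, value 49
Minimum volume: 16 m³.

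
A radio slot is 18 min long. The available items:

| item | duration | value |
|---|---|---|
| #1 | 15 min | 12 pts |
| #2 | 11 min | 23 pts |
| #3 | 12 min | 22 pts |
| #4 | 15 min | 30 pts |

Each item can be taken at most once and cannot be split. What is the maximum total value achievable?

30 pts

Check high-value combinations within 18 min:
- #4: duration 15, value 30
- #2: duration 11, value 23
- #3: duration 12, value 22
Best: 30 pts.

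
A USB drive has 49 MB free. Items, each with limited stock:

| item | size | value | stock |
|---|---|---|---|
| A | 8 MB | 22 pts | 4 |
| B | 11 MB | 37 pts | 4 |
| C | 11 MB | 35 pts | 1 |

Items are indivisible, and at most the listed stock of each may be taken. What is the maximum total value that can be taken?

155 pts

Best selections within size 49 and stock limits:
- 2×A + 3×B: size 49, value 155
- 2×A + 2×B + 1×C: size 49, value 153
- 4×B: size 44, value 148
- 3×B + 1×C: size 44, value 146
Best: 155 pts.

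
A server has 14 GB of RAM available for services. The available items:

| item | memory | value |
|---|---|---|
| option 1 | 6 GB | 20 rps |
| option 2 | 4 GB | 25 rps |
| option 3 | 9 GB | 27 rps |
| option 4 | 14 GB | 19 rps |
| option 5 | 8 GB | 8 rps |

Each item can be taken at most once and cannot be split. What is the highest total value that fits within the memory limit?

This is a 0/1 knapsack; check combinations near the capacity.
- option 2+option 3: memory 4+9=13, value 25+27=52
- option 1+option 2: memory 6+4=10, value 20+25=45
- option 2+option 5: memory 4+8=12, value 25+8=33
Best: 52 rps.

52 rps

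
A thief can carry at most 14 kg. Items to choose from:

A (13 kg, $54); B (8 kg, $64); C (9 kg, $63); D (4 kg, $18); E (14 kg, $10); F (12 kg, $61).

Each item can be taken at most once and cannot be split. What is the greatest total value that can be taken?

$82

Check high-value combinations within 14 kg:
- B+D: weight 8+4=12, value 64+18=82
- C+D: weight 9+4=13, value 63+18=81
- B: weight 8, value 64
- C: weight 9, value 63
- F: weight 12, value 61
Best: $82.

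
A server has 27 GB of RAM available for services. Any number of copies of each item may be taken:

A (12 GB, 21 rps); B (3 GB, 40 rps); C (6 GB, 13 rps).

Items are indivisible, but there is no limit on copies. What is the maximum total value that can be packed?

Best value-per-unit is B at 40/3, and filling with it alone uses memory 9×3=27. No mix of the others beats 9×40 = 360.

360 rps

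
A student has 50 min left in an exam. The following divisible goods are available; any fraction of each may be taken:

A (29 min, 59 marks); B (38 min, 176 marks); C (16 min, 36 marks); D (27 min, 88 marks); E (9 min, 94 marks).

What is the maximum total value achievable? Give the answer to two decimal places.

Take in order of value per unit:
- E (94/9 per unit): all 9 → value 94, running total 94.00
- B (176/38 per unit): all 38 → value 176, running total 270.00
- D (88/27 per unit): 3 of 27 → value 3×88/27 = 9.7778, running total 279.78
Total 279.78.

279.78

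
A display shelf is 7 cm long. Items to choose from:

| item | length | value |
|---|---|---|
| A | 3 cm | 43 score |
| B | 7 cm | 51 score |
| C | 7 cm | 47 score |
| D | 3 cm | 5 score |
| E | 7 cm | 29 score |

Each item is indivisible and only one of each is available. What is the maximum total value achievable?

Check high-value combinations within 7 cm:
- B: length 7, value 51
- A+D: length 3+3=6, value 43+5=48
- C: length 7, value 47
- A: length 3, value 43
- E: length 7, value 29
Best: 51 score.

51 score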